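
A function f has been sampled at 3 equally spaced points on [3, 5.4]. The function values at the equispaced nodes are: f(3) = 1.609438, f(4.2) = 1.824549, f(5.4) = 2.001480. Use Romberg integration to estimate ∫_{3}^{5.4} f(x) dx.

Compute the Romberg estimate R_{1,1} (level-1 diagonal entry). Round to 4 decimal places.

R_{0,0} (trapezoid, 1 panel, h=2.4000): 4.333102
R_{1,0} (trapezoid, 2 panels, h=1.2000): 4.356010
R_{1,1} = 4.356010 + (4.356010 − 4.333102)/3 = 4.363646

4.3636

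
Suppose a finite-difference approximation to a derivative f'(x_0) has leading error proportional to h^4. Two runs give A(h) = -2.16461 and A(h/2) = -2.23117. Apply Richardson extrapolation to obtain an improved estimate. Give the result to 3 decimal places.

The leading error scales as h^4; refining by a factor of 2 reduces it by 2^4 = 16.
Extrapolated value = (16·A(h/2) − A(h)) / (16 − 1)
= (16·(-2.23117) − (-2.16461)) / 15
= -33.53411 / 15 = -2.23561

-2.236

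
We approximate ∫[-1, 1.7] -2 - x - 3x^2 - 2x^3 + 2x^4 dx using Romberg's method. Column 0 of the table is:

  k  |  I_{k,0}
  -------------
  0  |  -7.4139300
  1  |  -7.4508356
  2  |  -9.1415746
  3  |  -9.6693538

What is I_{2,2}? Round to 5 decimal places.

I_{1,1} = -7.4508356 + (-7.4508356 − (-7.4139300))/3 = -7.4631375
I_{2,1} = (4·(-9.1415746) − (-7.4508356)) / 3 = -9.7051543
I_{2,2} = (16·(-9.7051543) − (-7.4631375)) / 15 = -9.8546221

-9.85462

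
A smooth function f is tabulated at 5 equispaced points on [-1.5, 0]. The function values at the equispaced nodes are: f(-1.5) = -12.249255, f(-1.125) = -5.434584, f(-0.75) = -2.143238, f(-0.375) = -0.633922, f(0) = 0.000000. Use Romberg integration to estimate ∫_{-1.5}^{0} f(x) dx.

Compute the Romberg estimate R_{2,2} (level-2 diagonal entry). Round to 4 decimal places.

-5.0943

R_{0,0} (trapezoid, 1 panel, h=1.5000): -9.186941
R_{1,0} (trapezoid, 2 panels, h=0.7500): -6.200899
R_{2,0} (trapezoid, 4 panels, h=0.3750): -5.376139
R_{1,1} = -6.200899 + (-6.200899 − (-9.186941))/3 = -5.205552
R_{2,1} = -5.376139 + (-5.376139 − (-6.200899))/3 = -5.101219
R_{2,2} = -5.101219 + (-5.101219 − (-5.205552))/15 = -5.094263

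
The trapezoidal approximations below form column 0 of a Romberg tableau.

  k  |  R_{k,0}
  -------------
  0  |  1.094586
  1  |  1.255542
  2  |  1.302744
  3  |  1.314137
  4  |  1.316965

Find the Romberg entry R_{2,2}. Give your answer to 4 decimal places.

1.3191

Richardson extrapolation on the trapezoidal column (denominator 4−1=3):
R_{1,1} = (4·1.255542 − 1.094586) / 3 = 1.309194
R_{2,1} = 1.302744 + (1.302744 − 1.255542)/3 = 1.318478
R_{2,2} = (16·1.318478 − 1.309194) / 15 = 1.319097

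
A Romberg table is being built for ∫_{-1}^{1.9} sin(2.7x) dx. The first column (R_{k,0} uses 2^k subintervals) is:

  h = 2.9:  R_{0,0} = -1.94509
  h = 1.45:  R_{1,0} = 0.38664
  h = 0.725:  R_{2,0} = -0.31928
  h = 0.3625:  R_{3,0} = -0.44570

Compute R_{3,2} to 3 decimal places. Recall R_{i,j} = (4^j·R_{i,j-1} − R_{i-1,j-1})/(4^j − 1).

Richardson extrapolation on the trapezoidal column (denominator 4−1=3):
R_{2,1} = (4·(-0.31928) − 0.38664) / 3 = -0.55459
R_{3,1} = (4·(-0.44570) − (-0.31928)) / 3 = -0.48784
R_{3,2} = -0.48784 + (-0.48784 − (-0.55459))/15 = -0.48339
(Column j=1 coincides with Simpson's rule on the same nodes.)

-0.483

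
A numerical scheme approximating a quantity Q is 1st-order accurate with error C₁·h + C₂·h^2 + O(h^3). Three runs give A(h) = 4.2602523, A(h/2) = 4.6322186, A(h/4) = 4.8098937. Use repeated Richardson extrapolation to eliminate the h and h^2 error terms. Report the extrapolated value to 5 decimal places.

4.98203

First eliminate the h term (factor 2^1 = 2):
  B₁ = (2·4.6322186 − 4.2602523)/1 = 5.0041849
  B₂ = (2·4.8098937 − 4.6322186)/1 = 4.9875688
Then eliminate the h^2 term (factor 2^2 = 4):
  (4·4.9875688 − 5.0041849)/3 = 4.9820301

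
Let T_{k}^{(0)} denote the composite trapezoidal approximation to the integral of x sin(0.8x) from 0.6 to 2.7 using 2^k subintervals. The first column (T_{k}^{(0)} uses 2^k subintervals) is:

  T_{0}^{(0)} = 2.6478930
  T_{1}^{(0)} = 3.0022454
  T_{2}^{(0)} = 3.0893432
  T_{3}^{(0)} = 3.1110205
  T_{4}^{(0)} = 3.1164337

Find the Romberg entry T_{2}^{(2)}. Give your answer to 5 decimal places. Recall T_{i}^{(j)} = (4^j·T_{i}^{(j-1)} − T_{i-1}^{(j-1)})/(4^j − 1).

T_{1}^{(1)} = 3.0022454 + (3.0022454 − 2.6478930)/3 = 3.1203629
T_{2}^{(1)} = (4·3.0893432 − 3.0022454) / 3 = 3.1183758
T_{2}^{(2)} = 3.1183758 + (3.1183758 − 3.1203629)/15 = 3.1182433
(Column j=1 coincides with Simpson's rule on the same nodes.)

3.11824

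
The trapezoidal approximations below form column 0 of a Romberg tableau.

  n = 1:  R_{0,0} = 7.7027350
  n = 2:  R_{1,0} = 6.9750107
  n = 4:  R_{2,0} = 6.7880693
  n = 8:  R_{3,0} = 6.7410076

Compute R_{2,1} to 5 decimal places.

R_{2,1} = (4·6.7880693 − 6.9750107) / 3 = 6.7257555

6.72576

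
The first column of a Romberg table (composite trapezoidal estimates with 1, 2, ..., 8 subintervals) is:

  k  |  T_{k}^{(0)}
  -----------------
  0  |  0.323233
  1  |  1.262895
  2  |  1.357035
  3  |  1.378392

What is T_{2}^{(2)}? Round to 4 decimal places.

Richardson extrapolation on the trapezoidal column (denominator 4−1=3):
T_{1}^{(1)} = (4·1.262895 − 0.323233) / 3 = 1.576116
T_{2}^{(1)} = (4·1.357035 − 1.262895) / 3 = 1.388415
T_{2}^{(2)} = (16·1.388415 − 1.576116) / 15 = 1.375902

1.3759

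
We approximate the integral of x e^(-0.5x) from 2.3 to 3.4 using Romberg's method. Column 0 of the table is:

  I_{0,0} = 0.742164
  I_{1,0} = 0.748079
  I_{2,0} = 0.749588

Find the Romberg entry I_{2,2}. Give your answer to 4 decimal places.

Richardson extrapolation on the trapezoidal column (denominator 4−1=3):
I_{1,1} = (4·0.748079 − 0.742164) / 3 = 0.750051
I_{2,1} = (4·0.749588 − 0.748079) / 3 = 0.750091
I_{2,2} = 0.750091 + (0.750091 − 0.750051)/15 = 0.750094

0.7501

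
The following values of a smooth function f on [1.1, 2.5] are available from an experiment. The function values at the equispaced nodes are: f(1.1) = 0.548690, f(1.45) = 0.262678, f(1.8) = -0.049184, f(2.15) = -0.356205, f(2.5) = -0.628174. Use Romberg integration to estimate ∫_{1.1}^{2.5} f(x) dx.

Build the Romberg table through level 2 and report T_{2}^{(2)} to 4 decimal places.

-0.0644

T_{0}^{(0)} (trapezoid, 1 panel, h=1.4000): -0.055639
T_{1}^{(0)} (trapezoid, 2 panels, h=0.7000): -0.062248
T_{2}^{(0)} (trapezoid, 4 panels, h=0.3500): -0.063859
T_{1}^{(1)} = -0.062248 + (-0.062248 − (-0.055639))/3 = -0.064451
T_{2}^{(1)} = -0.063859 + (-0.063859 − (-0.062248))/3 = -0.064396
T_{2}^{(2)} = -0.064396 + (-0.064396 − (-0.064451))/15 = -0.064392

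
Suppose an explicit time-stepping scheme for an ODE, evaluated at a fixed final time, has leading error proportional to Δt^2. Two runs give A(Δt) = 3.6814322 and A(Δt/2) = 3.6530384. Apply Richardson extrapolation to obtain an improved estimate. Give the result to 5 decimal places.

3.64357

The leading error scales as Δt^2; refining by a factor of 2 reduces it by 2^2 = 4.
Extrapolated value = (4·A(Δt/2) − A(Δt)) / (4 − 1)
= (4·3.6530384 − 3.6814322) / 3
= 10.9307214 / 3 = 3.6435738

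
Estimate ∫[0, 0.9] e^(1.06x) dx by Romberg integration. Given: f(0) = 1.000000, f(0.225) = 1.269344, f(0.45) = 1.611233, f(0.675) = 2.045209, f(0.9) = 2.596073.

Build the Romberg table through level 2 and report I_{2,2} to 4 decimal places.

1.5057

I_{0,0} (trapezoid, 1 panel, h=0.9000): 1.618233
I_{1,0} (trapezoid, 2 panels, h=0.4500): 1.534171
I_{2,0} (trapezoid, 4 panels, h=0.2250): 1.512860
I_{1,1} = 1.534171 + (1.534171 − 1.618233)/3 = 1.506150
I_{2,1} = 1.512860 + (1.512860 − 1.534171)/3 = 1.505756
I_{2,2} = 1.505756 + (1.505756 − 1.506150)/15 = 1.505730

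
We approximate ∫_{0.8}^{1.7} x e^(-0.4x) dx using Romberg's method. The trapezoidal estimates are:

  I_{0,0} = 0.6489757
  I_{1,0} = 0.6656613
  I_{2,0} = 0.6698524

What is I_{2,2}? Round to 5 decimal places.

0.67125

I_{1,1} = (4·0.6656613 − 0.6489757) / 3 = 0.6712232
I_{2,1} = 0.6698524 + (0.6698524 − 0.6656613)/3 = 0.6712494
I_{2,2} = 0.6712494 + (0.6712494 − 0.6712232)/15 = 0.6712511
(Column j=1 coincides with Simpson's rule on the same nodes.)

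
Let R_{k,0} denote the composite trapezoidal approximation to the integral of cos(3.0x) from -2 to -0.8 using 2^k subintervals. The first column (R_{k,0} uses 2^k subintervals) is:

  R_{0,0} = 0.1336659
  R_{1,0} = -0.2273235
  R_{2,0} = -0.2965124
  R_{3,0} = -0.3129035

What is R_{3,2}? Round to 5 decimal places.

Richardson extrapolation on the trapezoidal column (denominator 4−1=3):
R_{2,1} = (4·(-0.2965124) − (-0.2273235)) / 3 = -0.3195754
R_{3,1} = -0.3129035 + (-0.3129035 − (-0.2965124))/3 = -0.3183672
R_{3,2} = -0.3183672 + (-0.3183672 − (-0.3195754))/15 = -0.3182867

-0.31829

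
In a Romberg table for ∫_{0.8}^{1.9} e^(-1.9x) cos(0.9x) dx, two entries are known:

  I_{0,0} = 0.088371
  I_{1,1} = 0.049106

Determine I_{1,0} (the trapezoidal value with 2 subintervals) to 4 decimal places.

0.0589

From I_{1,1} = (4·I_{1,0} − I_{0,0})/3, solve for I_{1,0}:
4·I_{1,0} = 3·0.049106 + 0.088371 = 0.235689
I_{1,0} = 0.058922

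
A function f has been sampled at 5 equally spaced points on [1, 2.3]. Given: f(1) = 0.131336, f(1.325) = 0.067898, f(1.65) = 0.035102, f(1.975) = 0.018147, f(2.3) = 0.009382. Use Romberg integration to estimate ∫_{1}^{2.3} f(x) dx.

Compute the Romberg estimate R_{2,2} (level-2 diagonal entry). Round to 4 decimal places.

0.0601

R_{0,0} (trapezoid, 1 panel, h=1.3000): 0.091467
R_{1,0} (trapezoid, 2 panels, h=0.6500): 0.068550
R_{2,0} (trapezoid, 4 panels, h=0.3250): 0.062239
R_{1,1} = 0.068550 + (0.068550 − 0.091467)/3 = 0.060911
R_{2,1} = 0.062239 + (0.062239 − 0.068550)/3 = 0.060135
R_{2,2} = 0.060135 + (0.060135 − 0.060911)/15 = 0.060083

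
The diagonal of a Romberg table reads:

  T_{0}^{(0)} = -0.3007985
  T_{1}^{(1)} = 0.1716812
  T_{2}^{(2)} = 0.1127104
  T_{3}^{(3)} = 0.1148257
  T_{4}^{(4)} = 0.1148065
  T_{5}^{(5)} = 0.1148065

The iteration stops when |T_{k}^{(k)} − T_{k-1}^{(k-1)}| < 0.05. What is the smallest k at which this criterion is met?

|T_{1}^{(1)} − T_{0}^{(0)}| = 0.4724797 ≥ 0.05
|T_{2}^{(2)} − T_{1}^{(1)}| = 0.0589708 ≥ 0.05
|T_{3}^{(3)} − T_{2}^{(2)}| = 0.0021153 < 0.05

k = 3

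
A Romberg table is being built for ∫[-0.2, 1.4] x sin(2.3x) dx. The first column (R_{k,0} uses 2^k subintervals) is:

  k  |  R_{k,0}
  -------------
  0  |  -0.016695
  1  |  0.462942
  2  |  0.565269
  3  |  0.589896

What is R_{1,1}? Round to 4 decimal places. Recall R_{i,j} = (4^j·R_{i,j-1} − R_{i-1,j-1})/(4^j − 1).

R_{1,1} = 0.462942 + (0.462942 − (-0.016695))/3 = 0.622821

0.6228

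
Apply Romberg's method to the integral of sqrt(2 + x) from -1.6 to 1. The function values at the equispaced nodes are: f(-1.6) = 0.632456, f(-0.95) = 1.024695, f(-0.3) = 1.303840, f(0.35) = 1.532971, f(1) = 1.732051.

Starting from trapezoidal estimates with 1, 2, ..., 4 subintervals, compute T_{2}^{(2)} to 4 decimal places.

3.2946

T_{0}^{(0)} (trapezoid, 1 panel, h=2.6000): 3.073859
T_{1}^{(0)} (trapezoid, 2 panels, h=1.3000): 3.231922
T_{2}^{(0)} (trapezoid, 4 panels, h=0.6500): 3.278444
T_{1}^{(1)} = 3.231922 + (3.231922 − 3.073859)/3 = 3.284610
T_{2}^{(1)} = 3.278444 + (3.278444 − 3.231922)/3 = 3.293951
T_{2}^{(2)} = 3.293951 + (3.293951 − 3.284610)/15 = 3.294574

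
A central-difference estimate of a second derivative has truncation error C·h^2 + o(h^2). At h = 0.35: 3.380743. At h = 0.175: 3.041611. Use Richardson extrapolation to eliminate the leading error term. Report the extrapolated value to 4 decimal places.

Extrapolated value = (4·A(h/2) − A(h)) / (4 − 1)
= (4·3.041611 − 3.380743) / 3
= 8.785701 / 3 = 2.928567

2.9286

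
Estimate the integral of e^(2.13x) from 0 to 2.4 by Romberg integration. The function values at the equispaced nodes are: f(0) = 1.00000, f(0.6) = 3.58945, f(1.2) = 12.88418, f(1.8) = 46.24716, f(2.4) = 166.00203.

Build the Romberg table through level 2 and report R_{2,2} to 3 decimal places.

R_{0,0} (trapezoid, 1 panel, h=2.4000): 200.40244
R_{1,0} (trapezoid, 2 panels, h=1.2000): 115.66223
R_{2,0} (trapezoid, 4 panels, h=0.6000): 87.73308
R_{1,1} = 115.66223 + (115.66223 − 200.40244)/3 = 87.41549
R_{2,1} = 87.73308 + (87.73308 − 115.66223)/3 = 78.42336
R_{2,2} = 78.42336 + (78.42336 − 87.41549)/15 = 77.82388

77.824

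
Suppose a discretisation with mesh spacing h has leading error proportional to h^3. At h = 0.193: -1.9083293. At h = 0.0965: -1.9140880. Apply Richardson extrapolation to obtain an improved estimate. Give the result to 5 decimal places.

-1.91491

The leading error scales as h^3; refining by a factor of 2 reduces it by 2^3 = 8.
Extrapolated value = (8·A(h/2) − A(h)) / (8 − 1)
= (8·(-1.9140880) − (-1.9083293)) / 7
= -13.4043747 / 7 = -1.9149107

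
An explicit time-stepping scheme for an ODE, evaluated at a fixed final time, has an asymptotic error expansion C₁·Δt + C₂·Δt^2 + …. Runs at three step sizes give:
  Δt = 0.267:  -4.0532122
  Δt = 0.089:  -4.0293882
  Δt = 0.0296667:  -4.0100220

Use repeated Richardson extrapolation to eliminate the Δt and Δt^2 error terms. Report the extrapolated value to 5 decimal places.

First eliminate the Δt term (factor 3^1 = 3):
  B₁ = (3·(-4.0293882) − (-4.0532122))/2 = -4.0174762
  B₂ = (3·(-4.0100220) − (-4.0293882))/2 = -4.0003389
Then eliminate the Δt^2 term (factor 3^2 = 9):
  (9·(-4.0003389) − (-4.0174762))/8 = -3.9981967

-3.99820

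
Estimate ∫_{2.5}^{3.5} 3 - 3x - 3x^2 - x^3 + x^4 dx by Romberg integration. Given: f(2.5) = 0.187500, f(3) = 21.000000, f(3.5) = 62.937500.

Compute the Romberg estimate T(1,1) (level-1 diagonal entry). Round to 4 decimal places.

24.5208

T(0,0) (trapezoid, 1 panel, h=1.0000): 31.562500
T(1,0) (trapezoid, 2 panels, h=0.5000): 26.281250
T(1,1) = 26.281250 + (26.281250 − 31.562500)/3 = 24.520833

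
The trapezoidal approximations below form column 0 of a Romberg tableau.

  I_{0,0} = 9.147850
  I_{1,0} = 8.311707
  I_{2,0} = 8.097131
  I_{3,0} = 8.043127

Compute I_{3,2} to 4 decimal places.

8.0251

I_{2,1} = (4·8.097131 − 8.311707) / 3 = 8.025606
I_{3,1} = 8.043127 + (8.043127 − 8.097131)/3 = 8.025126
I_{3,2} = (16·8.025126 − 8.025606) / 15 = 8.025094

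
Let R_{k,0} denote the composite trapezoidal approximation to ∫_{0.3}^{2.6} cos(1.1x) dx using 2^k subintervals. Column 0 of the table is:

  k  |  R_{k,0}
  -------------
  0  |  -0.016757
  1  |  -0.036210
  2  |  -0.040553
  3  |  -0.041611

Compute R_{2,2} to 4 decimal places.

-0.0420

Richardson extrapolation on the trapezoidal column (denominator 4−1=3):
R_{1,1} = (4·(-0.036210) − (-0.016757)) / 3 = -0.042694
R_{2,1} = (4·(-0.040553) − (-0.036210)) / 3 = -0.042001
R_{2,2} = -0.042001 + (-0.042001 − (-0.042694))/15 = -0.041955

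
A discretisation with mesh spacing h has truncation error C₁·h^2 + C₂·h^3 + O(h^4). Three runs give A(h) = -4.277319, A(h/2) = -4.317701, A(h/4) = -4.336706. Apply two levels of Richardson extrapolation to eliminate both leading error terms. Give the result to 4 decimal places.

First eliminate the h^2 term (factor 2^2 = 4):
  B₁ = (4·(-4.317701) − (-4.277319))/3 = -4.331162
  B₂ = (4·(-4.336706) − (-4.317701))/3 = -4.343041
Then eliminate the h^3 term (factor 2^3 = 8):
  (8·(-4.343041) − (-4.331162))/7 = -4.344738

-4.3447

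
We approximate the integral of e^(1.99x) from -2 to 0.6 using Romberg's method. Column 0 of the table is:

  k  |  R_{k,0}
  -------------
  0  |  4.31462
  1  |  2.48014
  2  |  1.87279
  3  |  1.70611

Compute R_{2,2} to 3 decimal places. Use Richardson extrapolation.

Richardson extrapolation on the trapezoidal column (denominator 4−1=3):
R_{1,1} = 2.48014 + (2.48014 − 4.31462)/3 = 1.86865
R_{2,1} = 1.87279 + (1.87279 − 2.48014)/3 = 1.67034
R_{2,2} = (16·1.67034 − 1.86865) / 15 = 1.65712

1.657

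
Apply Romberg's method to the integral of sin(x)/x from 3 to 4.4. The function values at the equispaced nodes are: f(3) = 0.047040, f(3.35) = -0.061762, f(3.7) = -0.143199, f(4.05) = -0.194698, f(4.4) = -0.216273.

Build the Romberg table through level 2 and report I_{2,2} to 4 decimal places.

-0.1728

I_{0,0} (trapezoid, 1 panel, h=1.4000): -0.118463
I_{1,0} (trapezoid, 2 panels, h=0.7000): -0.159471
I_{2,0} (trapezoid, 4 panels, h=0.3500): -0.169496
I_{1,1} = -0.159471 + (-0.159471 − (-0.118463))/3 = -0.173140
I_{2,1} = -0.169496 + (-0.169496 − (-0.159471))/3 = -0.172838
I_{2,2} = -0.172838 + (-0.172838 − (-0.173140))/15 = -0.172818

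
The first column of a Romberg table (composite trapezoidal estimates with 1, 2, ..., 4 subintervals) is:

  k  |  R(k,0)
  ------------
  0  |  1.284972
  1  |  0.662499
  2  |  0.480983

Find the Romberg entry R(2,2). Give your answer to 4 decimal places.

0.4182

Richardson extrapolation on the trapezoidal column (denominator 4−1=3):
R(1,1) = (4·0.662499 − 1.284972) / 3 = 0.455008
R(2,1) = (4·0.480983 − 0.662499) / 3 = 0.420478
R(2,2) = (16·0.420478 − 0.455008) / 15 = 0.418176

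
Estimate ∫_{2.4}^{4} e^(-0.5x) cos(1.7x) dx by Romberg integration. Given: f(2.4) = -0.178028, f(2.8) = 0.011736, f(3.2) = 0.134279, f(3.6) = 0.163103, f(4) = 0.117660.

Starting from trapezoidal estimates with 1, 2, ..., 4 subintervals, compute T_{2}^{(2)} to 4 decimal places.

T_{0}^{(0)} (trapezoid, 1 panel, h=1.6000): -0.048294
T_{1}^{(0)} (trapezoid, 2 panels, h=0.8000): 0.083276
T_{2}^{(0)} (trapezoid, 4 panels, h=0.4000): 0.111574
T_{1}^{(1)} = 0.083276 + (0.083276 − (-0.048294))/3 = 0.127133
T_{2}^{(1)} = 0.111574 + (0.111574 − 0.083276)/3 = 0.121007
T_{2}^{(2)} = 0.121007 + (0.121007 − 0.127133)/15 = 0.120599

0.1206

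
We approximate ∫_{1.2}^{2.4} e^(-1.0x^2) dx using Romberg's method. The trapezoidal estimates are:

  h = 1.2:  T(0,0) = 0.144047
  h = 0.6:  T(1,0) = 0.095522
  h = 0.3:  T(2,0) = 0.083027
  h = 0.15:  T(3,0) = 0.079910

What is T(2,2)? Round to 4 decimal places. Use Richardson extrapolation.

Richardson extrapolation on the trapezoidal column (denominator 4−1=3):
T(1,1) = 0.095522 + (0.095522 − 0.144047)/3 = 0.079347
T(2,1) = 0.083027 + (0.083027 − 0.095522)/3 = 0.078862
T(2,2) = 0.078862 + (0.078862 − 0.079347)/15 = 0.078830

0.0788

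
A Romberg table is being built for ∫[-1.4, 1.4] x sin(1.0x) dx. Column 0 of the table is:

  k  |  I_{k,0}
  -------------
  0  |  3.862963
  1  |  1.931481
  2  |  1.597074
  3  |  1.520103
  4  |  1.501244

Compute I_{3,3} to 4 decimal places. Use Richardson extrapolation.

I_{1,1} = (4·1.931481 − 3.862963) / 3 = 1.287654
I_{2,1} = (4·1.597074 − 1.931481) / 3 = 1.485605
I_{3,1} = 1.520103 + (1.520103 − 1.597074)/3 = 1.494446
I_{2,2} = (16·1.485605 − 1.287654) / 15 = 1.498802
I_{3,2} = 1.494446 + (1.494446 − 1.485605)/15 = 1.495035
I_{3,3} = 1.495035 + (1.495035 − 1.498802)/63 = 1.494975

1.4950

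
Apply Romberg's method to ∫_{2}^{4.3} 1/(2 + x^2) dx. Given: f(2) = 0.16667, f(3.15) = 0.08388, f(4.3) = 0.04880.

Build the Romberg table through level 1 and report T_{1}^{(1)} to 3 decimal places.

T_{0}^{(0)} (trapezoid, 1 panel, h=2.3000): 0.24779
T_{1}^{(0)} (trapezoid, 2 panels, h=1.1500): 0.22036
T_{1}^{(1)} = 0.22036 + (0.22036 − 0.24779)/3 = 0.21122

0.211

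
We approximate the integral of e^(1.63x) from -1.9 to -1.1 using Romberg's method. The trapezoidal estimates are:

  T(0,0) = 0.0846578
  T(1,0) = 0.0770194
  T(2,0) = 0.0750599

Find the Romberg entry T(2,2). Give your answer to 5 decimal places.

T(1,1) = (4·0.0770194 − 0.0846578) / 3 = 0.0744733
T(2,1) = (4·0.0750599 − 0.0770194) / 3 = 0.0744067
T(2,2) = (16·0.0744067 − 0.0744733) / 15 = 0.0744023

0.07440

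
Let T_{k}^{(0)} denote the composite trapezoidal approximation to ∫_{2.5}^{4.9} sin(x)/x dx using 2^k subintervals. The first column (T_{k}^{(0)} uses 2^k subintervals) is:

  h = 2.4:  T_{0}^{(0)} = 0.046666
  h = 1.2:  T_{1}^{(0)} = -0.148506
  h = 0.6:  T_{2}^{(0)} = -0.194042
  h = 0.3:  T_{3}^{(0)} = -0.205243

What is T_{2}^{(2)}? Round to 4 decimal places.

-0.2089

Richardson extrapolation on the trapezoidal column (denominator 4−1=3):
T_{1}^{(1)} = (4·(-0.148506) − 0.046666) / 3 = -0.213563
T_{2}^{(1)} = -0.194042 + (-0.194042 − (-0.148506))/3 = -0.209221
T_{2}^{(2)} = (16·(-0.209221) − (-0.213563)) / 15 = -0.208932
(Column j=1 coincides with Simpson's rule on the same nodes.)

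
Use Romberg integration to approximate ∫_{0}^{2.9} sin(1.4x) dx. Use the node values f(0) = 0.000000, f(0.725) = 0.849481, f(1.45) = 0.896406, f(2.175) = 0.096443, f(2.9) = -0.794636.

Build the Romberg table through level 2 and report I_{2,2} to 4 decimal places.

1.1427

I_{0,0} (trapezoid, 1 panel, h=2.9000): -1.152222
I_{1,0} (trapezoid, 2 panels, h=1.4500): 0.723678
I_{2,0} (trapezoid, 4 panels, h=0.7250): 1.047634
I_{1,1} = 0.723678 + (0.723678 − (-1.152222))/3 = 1.348978
I_{2,1} = 1.047634 + (1.047634 − 0.723678)/3 = 1.155619
I_{2,2} = 1.155619 + (1.155619 − 1.348978)/15 = 1.142728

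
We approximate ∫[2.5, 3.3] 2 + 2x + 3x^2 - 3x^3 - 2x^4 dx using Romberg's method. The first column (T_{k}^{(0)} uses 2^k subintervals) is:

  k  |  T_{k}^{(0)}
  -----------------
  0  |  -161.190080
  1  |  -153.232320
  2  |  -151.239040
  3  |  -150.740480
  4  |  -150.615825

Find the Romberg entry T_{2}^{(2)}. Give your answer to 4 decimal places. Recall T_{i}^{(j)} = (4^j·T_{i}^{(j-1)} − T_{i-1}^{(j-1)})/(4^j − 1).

-150.5743

Richardson extrapolation on the trapezoidal column (denominator 4−1=3):
T_{1}^{(1)} = -153.232320 + (-153.232320 − (-161.190080))/3 = -150.579733
T_{2}^{(1)} = -151.239040 + (-151.239040 − (-153.232320))/3 = -150.574613
T_{2}^{(2)} = -150.574613 + (-150.574613 − (-150.579733))/15 = -150.574272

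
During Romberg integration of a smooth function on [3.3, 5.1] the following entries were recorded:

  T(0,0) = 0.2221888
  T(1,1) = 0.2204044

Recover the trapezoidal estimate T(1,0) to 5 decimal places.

From T(1,1) = (4·T(1,0) − T(0,0))/3, solve for T(1,0):
4·T(1,0) = 3·0.2204044 + 0.2221888 = 0.8834020
T(1,0) = 0.2208505

0.22085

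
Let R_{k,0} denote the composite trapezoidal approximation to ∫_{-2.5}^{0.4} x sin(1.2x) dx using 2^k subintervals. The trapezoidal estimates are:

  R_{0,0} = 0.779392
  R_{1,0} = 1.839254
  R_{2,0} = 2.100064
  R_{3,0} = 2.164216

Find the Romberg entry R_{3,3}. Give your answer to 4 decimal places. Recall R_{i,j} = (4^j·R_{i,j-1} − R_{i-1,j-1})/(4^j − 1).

2.1855

Richardson extrapolation on the trapezoidal column (denominator 4−1=3):
R_{1,1} = (4·1.839254 − 0.779392) / 3 = 2.192541
R_{2,1} = 2.100064 + (2.100064 − 1.839254)/3 = 2.187001
R_{3,1} = (4·2.164216 − 2.100064) / 3 = 2.185600
R_{2,2} = (16·2.187001 − 2.192541) / 15 = 2.186632
R_{3,2} = (16·2.185600 − 2.187001) / 15 = 2.185507
R_{3,3} = (64·2.185507 − 2.186632) / 63 = 2.185489
(Column j=1 coincides with Simpson's rule on the same nodes.)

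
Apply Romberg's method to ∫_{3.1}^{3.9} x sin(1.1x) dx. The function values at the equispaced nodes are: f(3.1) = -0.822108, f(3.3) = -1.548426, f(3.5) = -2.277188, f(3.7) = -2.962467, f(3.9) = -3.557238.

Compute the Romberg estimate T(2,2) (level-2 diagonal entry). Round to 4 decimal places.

-1.7985

T(0,0) (trapezoid, 1 panel, h=0.8000): -1.751738
T(1,0) (trapezoid, 2 panels, h=0.4000): -1.786744
T(2,0) (trapezoid, 4 panels, h=0.2000): -1.795551
T(1,1) = -1.786744 + (-1.786744 − (-1.751738))/3 = -1.798413
T(2,1) = -1.795551 + (-1.795551 − (-1.786744))/3 = -1.798487
T(2,2) = -1.798487 + (-1.798487 − (-1.798413))/15 = -1.798492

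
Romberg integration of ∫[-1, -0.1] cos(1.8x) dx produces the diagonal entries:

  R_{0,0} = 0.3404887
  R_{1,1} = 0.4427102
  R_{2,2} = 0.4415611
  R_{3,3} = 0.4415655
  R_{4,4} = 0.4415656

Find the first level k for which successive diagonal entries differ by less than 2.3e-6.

k = 4

|R_{1,1} − R_{0,0}| = 0.1022215 ≥ 2.3e-6
|R_{2,2} − R_{1,1}| = 0.0011491 ≥ 2.3e-6
|R_{3,3} − R_{2,2}| = 0.0000044 ≥ 2.3e-6
|R_{4,4} − R_{3,3}| = 0.0000001 < 2.3e-6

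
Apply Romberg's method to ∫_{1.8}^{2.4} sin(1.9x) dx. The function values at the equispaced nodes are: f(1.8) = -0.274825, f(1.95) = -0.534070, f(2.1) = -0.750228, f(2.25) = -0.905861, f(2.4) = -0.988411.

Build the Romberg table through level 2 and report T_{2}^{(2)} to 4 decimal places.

T_{0}^{(0)} (trapezoid, 1 panel, h=0.6000): -0.378971
T_{1}^{(0)} (trapezoid, 2 panels, h=0.3000): -0.414554
T_{2}^{(0)} (trapezoid, 4 panels, h=0.1500): -0.423267
T_{1}^{(1)} = -0.414554 + (-0.414554 − (-0.378971))/3 = -0.426415
T_{2}^{(1)} = -0.423267 + (-0.423267 − (-0.414554))/3 = -0.426171
T_{2}^{(2)} = -0.426171 + (-0.426171 − (-0.426415))/15 = -0.426155

-0.4262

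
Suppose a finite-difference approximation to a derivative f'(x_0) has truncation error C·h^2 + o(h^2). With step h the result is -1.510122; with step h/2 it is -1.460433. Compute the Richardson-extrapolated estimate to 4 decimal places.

The leading error scales as h^2; refining by a factor of 2 reduces it by 2^2 = 4.
Extrapolated value = (4·A(h/2) − A(h)) / (4 − 1)
= (4·(-1.460433) − (-1.510122)) / 3
= -4.331610 / 3 = -1.443870

-1.4439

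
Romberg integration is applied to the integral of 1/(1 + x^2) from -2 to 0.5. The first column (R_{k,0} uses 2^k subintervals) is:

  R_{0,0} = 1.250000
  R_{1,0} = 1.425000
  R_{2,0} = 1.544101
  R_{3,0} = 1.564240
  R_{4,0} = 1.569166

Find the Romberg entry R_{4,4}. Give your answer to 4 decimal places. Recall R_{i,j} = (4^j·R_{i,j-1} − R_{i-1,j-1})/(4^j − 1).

1.5708

Richardson extrapolation on the trapezoidal column (denominator 4−1=3):
R_{1,1} = (4·1.425000 − 1.250000) / 3 = 1.483333
R_{2,1} = 1.544101 + (1.544101 − 1.425000)/3 = 1.583801
R_{3,1} = (4·1.564240 − 1.544101) / 3 = 1.570953
R_{4,1} = (4·1.569166 − 1.564240) / 3 = 1.570808
R_{2,2} = 1.583801 + (1.583801 − 1.483333)/15 = 1.590499
R_{3,2} = 1.570953 + (1.570953 − 1.583801)/15 = 1.570096
R_{4,2} = (16·1.570808 − 1.570953) / 15 = 1.570798
R_{3,3} = 1.570096 + (1.570096 − 1.590499)/63 = 1.569772
R_{4,3} = 1.570798 + (1.570798 − 1.570096)/63 = 1.570809
R_{4,4} = 1.570809 + (1.570809 − 1.569772)/255 = 1.570813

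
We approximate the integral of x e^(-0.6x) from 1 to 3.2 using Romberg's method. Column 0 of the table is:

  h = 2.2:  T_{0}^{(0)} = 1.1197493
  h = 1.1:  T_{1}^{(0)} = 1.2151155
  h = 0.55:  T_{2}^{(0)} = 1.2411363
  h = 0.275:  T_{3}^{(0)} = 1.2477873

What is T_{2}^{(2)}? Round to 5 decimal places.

1.25000

Richardson extrapolation on the trapezoidal column (denominator 4−1=3):
T_{1}^{(1)} = (4·1.2151155 − 1.1197493) / 3 = 1.2469042
T_{2}^{(1)} = 1.2411363 + (1.2411363 − 1.2151155)/3 = 1.2498099
T_{2}^{(2)} = 1.2498099 + (1.2498099 − 1.2469042)/15 = 1.2500036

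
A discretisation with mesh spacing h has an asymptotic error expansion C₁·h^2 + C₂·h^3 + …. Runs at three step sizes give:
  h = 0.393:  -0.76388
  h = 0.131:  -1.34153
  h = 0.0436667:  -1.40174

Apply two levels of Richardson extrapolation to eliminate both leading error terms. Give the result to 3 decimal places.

First eliminate the h^2 term (factor 3^2 = 9):
  B₁ = (9·(-1.34153) − (-0.76388))/8 = -1.41374
  B₂ = (9·(-1.40174) − (-1.34153))/8 = -1.40927
Then eliminate the h^3 term (factor 3^3 = 27):
  (27·(-1.40927) − (-1.41374))/26 = -1.40910

-1.409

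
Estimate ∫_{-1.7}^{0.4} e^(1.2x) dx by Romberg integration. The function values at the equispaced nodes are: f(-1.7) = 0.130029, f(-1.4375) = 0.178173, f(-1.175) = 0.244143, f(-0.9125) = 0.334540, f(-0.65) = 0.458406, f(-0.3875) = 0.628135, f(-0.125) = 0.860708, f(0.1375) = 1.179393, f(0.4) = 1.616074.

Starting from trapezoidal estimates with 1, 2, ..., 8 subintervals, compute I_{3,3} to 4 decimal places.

1.2384

I_{0,0} (trapezoid, 1 panel, h=2.1000): 1.833408
I_{1,0} (trapezoid, 2 panels, h=1.0500): 1.398030
I_{2,0} (trapezoid, 4 panels, h=0.5250): 1.279062
I_{3,0} (trapezoid, 8 panels, h=0.2625): 1.248594
I_{1,1} = 1.398030 + (1.398030 − 1.833408)/3 = 1.252904
I_{2,1} = 1.279062 + (1.279062 − 1.398030)/3 = 1.239406
I_{3,1} = 1.248594 + (1.248594 − 1.279062)/3 = 1.238438
I_{2,2} = 1.239406 + (1.239406 − 1.252904)/15 = 1.238506
I_{3,2} = 1.238438 + (1.238438 − 1.239406)/15 = 1.238373
I_{3,3} = 1.238373 + (1.238373 − 1.238506)/63 = 1.238371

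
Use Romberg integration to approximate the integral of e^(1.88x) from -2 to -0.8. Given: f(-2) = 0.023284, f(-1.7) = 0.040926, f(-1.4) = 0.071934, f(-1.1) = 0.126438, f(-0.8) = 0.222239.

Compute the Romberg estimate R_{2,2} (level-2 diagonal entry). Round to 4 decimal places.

0.1058

R_{0,0} (trapezoid, 1 panel, h=1.2000): 0.147314
R_{1,0} (trapezoid, 2 panels, h=0.6000): 0.116817
R_{2,0} (trapezoid, 4 panels, h=0.3000): 0.108618
R_{1,1} = 0.116817 + (0.116817 − 0.147314)/3 = 0.106651
R_{2,1} = 0.108618 + (0.108618 − 0.116817)/3 = 0.105885
R_{2,2} = 0.105885 + (0.105885 − 0.106651)/15 = 0.105834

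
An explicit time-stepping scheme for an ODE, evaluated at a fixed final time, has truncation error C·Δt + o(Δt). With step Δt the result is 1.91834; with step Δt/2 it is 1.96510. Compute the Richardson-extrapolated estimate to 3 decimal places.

The leading error scales as Δt; refining by a factor of 2 reduces it by 2^1 = 2.
Extrapolated value = (2·A(Δt/2) − A(Δt)) / (2 − 1)
= (2·1.96510 − 1.91834) / 1
= 2.01186 / 1 = 2.01186

2.012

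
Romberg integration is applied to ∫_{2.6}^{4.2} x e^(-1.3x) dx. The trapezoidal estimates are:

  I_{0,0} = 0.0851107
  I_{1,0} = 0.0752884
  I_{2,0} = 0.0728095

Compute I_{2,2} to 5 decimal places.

0.07198

I_{1,1} = 0.0752884 + (0.0752884 − 0.0851107)/3 = 0.0720143
I_{2,1} = 0.0728095 + (0.0728095 − 0.0752884)/3 = 0.0719832
I_{2,2} = (16·0.0719832 − 0.0720143) / 15 = 0.0719811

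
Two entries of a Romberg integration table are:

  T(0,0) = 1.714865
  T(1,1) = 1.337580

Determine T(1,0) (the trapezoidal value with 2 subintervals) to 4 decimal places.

From T(1,1) = (4·T(1,0) − T(0,0))/3, solve for T(1,0):
4·T(1,0) = 3·1.337580 + 1.714865 = 5.727605
T(1,0) = 1.431901

1.4319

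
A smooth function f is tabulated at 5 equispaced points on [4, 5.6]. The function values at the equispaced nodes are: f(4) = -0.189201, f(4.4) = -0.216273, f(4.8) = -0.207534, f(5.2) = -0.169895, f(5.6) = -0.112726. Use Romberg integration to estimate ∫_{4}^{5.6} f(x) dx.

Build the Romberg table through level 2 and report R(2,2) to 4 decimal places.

-0.3015

R(0,0) (trapezoid, 1 panel, h=1.6000): -0.241542
R(1,0) (trapezoid, 2 panels, h=0.8000): -0.286798
R(2,0) (trapezoid, 4 panels, h=0.4000): -0.297866
R(1,1) = -0.286798 + (-0.286798 − (-0.241542))/3 = -0.301883
R(2,1) = -0.297866 + (-0.297866 − (-0.286798))/3 = -0.301555
R(2,2) = -0.301555 + (-0.301555 − (-0.301883))/15 = -0.301533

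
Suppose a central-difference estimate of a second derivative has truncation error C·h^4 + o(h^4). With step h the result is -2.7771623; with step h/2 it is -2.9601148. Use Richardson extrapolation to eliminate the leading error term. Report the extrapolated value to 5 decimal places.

-2.97231

The leading error scales as h^4; refining by a factor of 2 reduces it by 2^4 = 16.
Extrapolated value = (16·A(h/2) − A(h)) / (16 − 1)
= (16·(-2.9601148) − (-2.7771623)) / 15
= -44.5846745 / 15 = -2.9723116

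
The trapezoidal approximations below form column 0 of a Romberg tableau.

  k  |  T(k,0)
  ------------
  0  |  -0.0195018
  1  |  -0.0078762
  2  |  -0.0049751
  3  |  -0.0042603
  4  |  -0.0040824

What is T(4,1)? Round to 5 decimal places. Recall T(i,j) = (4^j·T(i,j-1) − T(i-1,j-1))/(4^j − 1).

-0.00402

T(4,1) = -0.0040824 + (-0.0040824 − (-0.0042603))/3 = -0.0040231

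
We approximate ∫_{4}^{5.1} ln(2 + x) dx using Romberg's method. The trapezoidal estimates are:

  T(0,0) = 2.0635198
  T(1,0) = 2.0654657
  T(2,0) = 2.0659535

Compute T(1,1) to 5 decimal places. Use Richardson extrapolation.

Richardson extrapolation on the trapezoidal column (denominator 4−1=3):
T(1,1) = 2.0654657 + (2.0654657 − 2.0635198)/3 = 2.0661143

2.06611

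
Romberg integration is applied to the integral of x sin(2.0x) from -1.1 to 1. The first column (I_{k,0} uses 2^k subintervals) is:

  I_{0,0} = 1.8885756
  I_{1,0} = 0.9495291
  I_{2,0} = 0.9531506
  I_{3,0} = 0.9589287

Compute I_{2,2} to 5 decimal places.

0.97555

Richardson extrapolation on the trapezoidal column (denominator 4−1=3):
I_{1,1} = (4·0.9495291 − 1.8885756) / 3 = 0.6365136
I_{2,1} = (4·0.9531506 − 0.9495291) / 3 = 0.9543578
I_{2,2} = (16·0.9543578 − 0.6365136) / 15 = 0.9755474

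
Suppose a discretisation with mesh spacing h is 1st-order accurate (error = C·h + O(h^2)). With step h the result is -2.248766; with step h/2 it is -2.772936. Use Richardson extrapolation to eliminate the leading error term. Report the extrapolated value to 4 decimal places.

The leading error scales as h; refining by a factor of 2 reduces it by 2^1 = 2.
Extrapolated value = (2·A(h/2) − A(h)) / (2 − 1)
= (2·(-2.772936) − (-2.248766)) / 1
= -3.297106 / 1 = -3.297106

-3.2971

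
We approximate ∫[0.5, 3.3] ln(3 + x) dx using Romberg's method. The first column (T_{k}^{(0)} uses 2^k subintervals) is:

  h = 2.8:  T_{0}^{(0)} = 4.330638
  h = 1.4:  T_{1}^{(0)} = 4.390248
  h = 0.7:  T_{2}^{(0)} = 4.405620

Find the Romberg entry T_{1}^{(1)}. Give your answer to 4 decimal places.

Richardson extrapolation on the trapezoidal column (denominator 4−1=3):
T_{1}^{(1)} = 4.390248 + (4.390248 − 4.330638)/3 = 4.410118

4.4101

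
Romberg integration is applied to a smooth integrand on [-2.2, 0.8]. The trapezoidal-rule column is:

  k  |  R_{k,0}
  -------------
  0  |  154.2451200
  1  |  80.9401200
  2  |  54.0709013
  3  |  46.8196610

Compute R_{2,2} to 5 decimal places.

44.35512

Richardson extrapolation on the trapezoidal column (denominator 4−1=3):
R_{1,1} = (4·80.9401200 − 154.2451200) / 3 = 56.5051200
R_{2,1} = 54.0709013 + (54.0709013 − 80.9401200)/3 = 45.1144951
R_{2,2} = (16·45.1144951 − 56.5051200) / 15 = 44.3551201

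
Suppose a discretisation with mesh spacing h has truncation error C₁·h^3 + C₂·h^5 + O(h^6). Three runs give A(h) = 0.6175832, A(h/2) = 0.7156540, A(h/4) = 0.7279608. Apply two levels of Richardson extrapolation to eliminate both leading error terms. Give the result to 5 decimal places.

First eliminate the h^3 term (factor 2^3 = 8):
  B₁ = (8·0.7156540 − 0.6175832)/7 = 0.7296641
  B₂ = (8·0.7279608 − 0.7156540)/7 = 0.7297189
Then eliminate the h^5 term (factor 2^5 = 32):
  (32·0.7297189 − 0.7296641)/31 = 0.7297207

0.72972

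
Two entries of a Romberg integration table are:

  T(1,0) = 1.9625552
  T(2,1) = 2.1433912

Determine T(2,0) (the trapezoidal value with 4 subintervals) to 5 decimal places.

2.09818

From T(2,1) = (4·T(2,0) − T(1,0))/3, solve for T(2,0):
4·T(2,0) = 3·2.1433912 + 1.9625552 = 8.3927288
T(2,0) = 2.0981822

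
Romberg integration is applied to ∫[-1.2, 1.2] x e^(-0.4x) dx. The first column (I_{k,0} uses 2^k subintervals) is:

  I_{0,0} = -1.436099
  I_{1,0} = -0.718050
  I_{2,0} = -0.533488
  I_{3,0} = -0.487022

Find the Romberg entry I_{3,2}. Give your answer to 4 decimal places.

Richardson extrapolation on the trapezoidal column (denominator 4−1=3):
I_{2,1} = -0.533488 + (-0.533488 − (-0.718050))/3 = -0.471967
I_{3,1} = (4·(-0.487022) − (-0.533488)) / 3 = -0.471533
I_{3,2} = -0.471533 + (-0.471533 − (-0.471967))/15 = -0.471504

-0.4715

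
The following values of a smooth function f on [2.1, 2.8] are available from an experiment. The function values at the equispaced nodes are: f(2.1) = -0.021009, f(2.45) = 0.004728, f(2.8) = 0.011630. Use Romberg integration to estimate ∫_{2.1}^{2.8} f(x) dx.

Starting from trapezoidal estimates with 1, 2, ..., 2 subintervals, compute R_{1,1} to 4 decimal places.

0.0011

R_{0,0} (trapezoid, 1 panel, h=0.7000): -0.003283
R_{1,0} (trapezoid, 2 panels, h=0.3500): 0.000013
R_{1,1} = 0.000013 + (0.000013 − (-0.003283))/3 = 0.001112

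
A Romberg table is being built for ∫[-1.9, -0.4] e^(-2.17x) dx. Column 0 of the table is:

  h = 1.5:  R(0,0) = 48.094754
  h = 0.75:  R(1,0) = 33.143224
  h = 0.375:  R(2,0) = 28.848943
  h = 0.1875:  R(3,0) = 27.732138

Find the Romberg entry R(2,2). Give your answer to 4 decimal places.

R(1,1) = (4·33.143224 − 48.094754) / 3 = 28.159381
R(2,1) = 28.848943 + (28.848943 − 33.143224)/3 = 27.417516
R(2,2) = 27.417516 + (27.417516 − 28.159381)/15 = 27.368058

27.3681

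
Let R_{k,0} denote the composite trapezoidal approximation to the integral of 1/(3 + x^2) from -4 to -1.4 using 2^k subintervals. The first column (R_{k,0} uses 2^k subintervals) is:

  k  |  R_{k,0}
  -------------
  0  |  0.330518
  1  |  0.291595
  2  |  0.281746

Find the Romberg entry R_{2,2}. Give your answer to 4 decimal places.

0.2785

R_{1,1} = 0.291595 + (0.291595 − 0.330518)/3 = 0.278621
R_{2,1} = (4·0.281746 − 0.291595) / 3 = 0.278463
R_{2,2} = 0.278463 + (0.278463 − 0.278621)/15 = 0.278452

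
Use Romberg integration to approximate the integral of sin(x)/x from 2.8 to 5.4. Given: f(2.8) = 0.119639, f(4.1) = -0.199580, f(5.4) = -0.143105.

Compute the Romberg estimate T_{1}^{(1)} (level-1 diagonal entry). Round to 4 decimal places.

-0.3561

T_{0}^{(0)} (trapezoid, 1 panel, h=2.6000): -0.030506
T_{1}^{(0)} (trapezoid, 2 panels, h=1.3000): -0.274707
T_{1}^{(1)} = -0.274707 + (-0.274707 − (-0.030506))/3 = -0.356107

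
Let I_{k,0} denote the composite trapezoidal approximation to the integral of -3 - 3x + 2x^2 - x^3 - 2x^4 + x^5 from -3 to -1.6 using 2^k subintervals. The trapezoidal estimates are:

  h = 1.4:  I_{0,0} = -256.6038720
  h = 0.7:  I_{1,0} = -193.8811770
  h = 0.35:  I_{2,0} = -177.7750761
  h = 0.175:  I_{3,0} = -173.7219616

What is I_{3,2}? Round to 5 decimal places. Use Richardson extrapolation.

-172.36856

I_{2,1} = (4·(-177.7750761) − (-193.8811770)) / 3 = -172.4063758
I_{3,1} = (4·(-173.7219616) − (-177.7750761)) / 3 = -172.3709234
I_{3,2} = (16·(-172.3709234) − (-172.4063758)) / 15 = -172.3685599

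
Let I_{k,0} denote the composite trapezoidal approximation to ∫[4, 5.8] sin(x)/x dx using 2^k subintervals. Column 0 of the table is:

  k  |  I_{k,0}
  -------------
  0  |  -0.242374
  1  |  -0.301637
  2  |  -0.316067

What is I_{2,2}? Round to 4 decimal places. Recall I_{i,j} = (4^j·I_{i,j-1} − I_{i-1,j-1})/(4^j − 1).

-0.3208

Richardson extrapolation on the trapezoidal column (denominator 4−1=3):
I_{1,1} = -0.301637 + (-0.301637 − (-0.242374))/3 = -0.321391
I_{2,1} = (4·(-0.316067) − (-0.301637)) / 3 = -0.320877
I_{2,2} = (16·(-0.320877) − (-0.321391)) / 15 = -0.320843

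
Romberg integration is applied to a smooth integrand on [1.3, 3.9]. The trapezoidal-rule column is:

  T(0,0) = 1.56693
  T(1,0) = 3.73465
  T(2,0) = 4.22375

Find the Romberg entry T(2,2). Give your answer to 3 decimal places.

Richardson extrapolation on the trapezoidal column (denominator 4−1=3):
T(1,1) = 3.73465 + (3.73465 − 1.56693)/3 = 4.45722
T(2,1) = 4.22375 + (4.22375 − 3.73465)/3 = 4.38678
T(2,2) = 4.38678 + (4.38678 − 4.45722)/15 = 4.38208

4.382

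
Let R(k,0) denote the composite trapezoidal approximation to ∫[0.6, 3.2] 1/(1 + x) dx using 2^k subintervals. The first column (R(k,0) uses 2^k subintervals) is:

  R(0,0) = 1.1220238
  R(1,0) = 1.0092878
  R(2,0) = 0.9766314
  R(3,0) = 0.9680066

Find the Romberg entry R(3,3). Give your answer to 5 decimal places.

Richardson extrapolation on the trapezoidal column (denominator 4−1=3):
R(1,1) = 1.0092878 + (1.0092878 − 1.1220238)/3 = 0.9717091
R(2,1) = (4·0.9766314 − 1.0092878) / 3 = 0.9657459
R(3,1) = 0.9680066 + (0.9680066 − 0.9766314)/3 = 0.9651317
R(2,2) = 0.9657459 + (0.9657459 − 0.9717091)/15 = 0.9653484
R(3,2) = (16·0.9651317 − 0.9657459) / 15 = 0.9650908
R(3,3) = 0.9650908 + (0.9650908 − 0.9653484)/63 = 0.9650867
(Column j=1 coincides with Simpson's rule on the same nodes.)

0.96509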